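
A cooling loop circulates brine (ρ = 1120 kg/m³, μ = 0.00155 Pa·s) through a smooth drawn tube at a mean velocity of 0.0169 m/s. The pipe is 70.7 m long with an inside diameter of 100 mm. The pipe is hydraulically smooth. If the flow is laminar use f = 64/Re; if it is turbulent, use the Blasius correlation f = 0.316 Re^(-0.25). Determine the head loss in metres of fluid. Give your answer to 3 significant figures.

Reynolds number Re = ρVD/μ = 1120 · 0.0169 · 0.1 / 0.00155 = 1221.
Re < 2300 → laminar flow, so f = 64/Re = 64/1221 = 0.05241 (the turbulent correlation is not needed).
Darcy-Weisbach: ΔP = f(L/D)(ρV²/2) = 0.05241·(70.7/0.1)·(1120·0.0169²/2) = 0.05241·707·0.1599 = 5.926 Pa.
Head loss h_f = ΔP/(ρg) = 5.926/(1120·9.81) = 5.39×10^-4 m.

h_f ≈ 5.39×10^-4 m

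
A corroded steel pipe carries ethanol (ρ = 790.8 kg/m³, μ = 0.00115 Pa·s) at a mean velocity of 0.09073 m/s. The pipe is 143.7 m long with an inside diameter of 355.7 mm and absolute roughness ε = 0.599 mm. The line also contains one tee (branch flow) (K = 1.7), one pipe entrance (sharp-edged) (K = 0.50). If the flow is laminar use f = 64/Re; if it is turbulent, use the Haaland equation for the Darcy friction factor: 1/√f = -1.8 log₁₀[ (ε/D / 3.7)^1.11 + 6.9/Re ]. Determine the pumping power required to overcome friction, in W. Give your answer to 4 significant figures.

Reynolds number Re = ρVD/μ = 790.8 · 0.09073 · 0.3557 / 0.00115 = 2.219e+04.
Re > 4000 → turbulent. Relative roughness ε/D = 0.000599/0.3557 = 0.00168. Haaland: 1/√f = -1.8 log₁₀[(0.00168/3.7)^1.11 + 6.9/2.219e+04] = -1.8 log₁₀[0.000195 + 0.000311] = 5.932, so f = 0.02842.
Total minor-loss coefficient ΣK = 1·1.7 + 1·0.5 = 2.2.
ΔP = [f·L/D + ΣK]·(ρV²/2) = [0.02842·143.7/0.3557 + 2.2]·(790.8·0.09073²/2) = [11.48 + 2.2]·3.255 = 44.53 Pa.
Q = V·A = 0.09073·0.09937 = 0.009016 m³/s.
Pumping power P = QΔP = 0.009016·44.53 = 0.40144 W = 0.4014 W.

P ≈ 0.4014 W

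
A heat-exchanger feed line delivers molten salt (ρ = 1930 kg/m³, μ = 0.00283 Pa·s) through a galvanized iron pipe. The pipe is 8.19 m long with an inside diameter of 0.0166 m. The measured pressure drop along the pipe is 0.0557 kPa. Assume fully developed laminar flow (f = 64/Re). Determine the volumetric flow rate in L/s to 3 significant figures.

Q ≈ 0.00448 L/s

For laminar flow, f = 64/Re with Re = ρVD/μ, so Darcy-Weisbach reduces to ΔP = 32μLV/D². Solving for V: V = ΔP·D²/(32μL) = 55.7·(0.0166)²/(32·0.00283·8.19) = 0.02069 m/s.
Check: Re = ρVD/μ = 1930·0.02069·0.0166/0.00283 = 234.3 < 2300, so the laminar assumption holds.
Q = V·A = 0.02069·(π/4·0.0166²) = 4.479e-06 m³/s = 0.00448 L/s.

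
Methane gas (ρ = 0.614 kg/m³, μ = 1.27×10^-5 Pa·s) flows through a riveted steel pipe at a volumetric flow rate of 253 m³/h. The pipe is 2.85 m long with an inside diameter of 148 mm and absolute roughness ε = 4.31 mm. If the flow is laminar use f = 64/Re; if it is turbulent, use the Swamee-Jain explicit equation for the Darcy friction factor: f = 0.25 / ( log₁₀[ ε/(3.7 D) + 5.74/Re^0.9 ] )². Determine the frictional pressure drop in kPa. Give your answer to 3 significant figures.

Q = 253 m³/h = 253/3600 = 0.07028 m³/s.
Cross-sectional area A = πD²/4 = π(0.148)²/4 = 0.0172 m²; mean velocity V = Q/A = 0.07028/0.0172 = 4.085 m/s.
Reynolds number Re = ρVD/μ = 0.614 · 4.085 · 0.148 / 1.27e-05 = 2.923e+04.
Re > 4000 → turbulent. Relative roughness ε/D = 0.00431/0.148 = 0.0291. Swamee-Jain: f = 0.25/(log₁₀[0.0291/3.7 + 5.74/2.923e+04^0.9])² = 0.25/(log₁₀[0.00787 + 0.000549])² = 0.25/(-2.075)² = 0.05808.
Darcy-Weisbach: ΔP = f(L/D)(ρV²/2) = 0.05808·(2.85/0.148)·(0.614·4.085²/2) = 0.05808·19.26·5.123 = 5.73 Pa.
ΔP = 5.73 Pa = 0.00573 kPa.

ΔP ≈ 0.00573 kPa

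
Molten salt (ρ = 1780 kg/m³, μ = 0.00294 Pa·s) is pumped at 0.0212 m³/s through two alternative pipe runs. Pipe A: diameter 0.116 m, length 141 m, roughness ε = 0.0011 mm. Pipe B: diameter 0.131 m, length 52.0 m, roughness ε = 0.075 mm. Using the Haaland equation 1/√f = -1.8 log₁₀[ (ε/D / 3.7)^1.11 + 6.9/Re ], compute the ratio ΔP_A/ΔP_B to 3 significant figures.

ΔP_A/ΔP_B ≈ 4.18

Pipe A: V = Q/A = 0.0212/0.01057 = 2.006 m/s; Re = 1.409e+05; ε/D = 9.48e-06; Haaland → f = 0.01666; ΔP_A = f(L/D)(ρV²/2) = 7.251e+04 Pa.
Pipe B: V = Q/A = 0.0212/0.01348 = 1.573 m/s; Re = 1.248e+05; ε/D = 0.000573; Haaland → f = 0.01986; ΔP_B = f(L/D)(ρV²/2) = 1.736e+04 Pa.
ΔP_A/ΔP_B = 7.251e+04/1.736e+04 = 4.18.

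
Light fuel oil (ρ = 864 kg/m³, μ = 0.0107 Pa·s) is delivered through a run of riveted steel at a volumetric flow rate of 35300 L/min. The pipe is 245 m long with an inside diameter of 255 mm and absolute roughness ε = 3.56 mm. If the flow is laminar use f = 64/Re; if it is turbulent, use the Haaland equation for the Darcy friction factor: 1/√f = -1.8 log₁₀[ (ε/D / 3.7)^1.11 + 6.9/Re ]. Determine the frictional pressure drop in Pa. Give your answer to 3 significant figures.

Q = 35300 L/min = 35300/60000 = 0.5883 m³/s.
Cross-sectional area A = πD²/4 = π(0.255)²/4 = 0.05107 m²; mean velocity V = Q/A = 0.5883/0.05107 = 11.52 m/s.
Reynolds number Re = ρVD/μ = 864 · 11.52 · 0.255 / 0.0107 = 2.372e+05.
Re > 4000 → turbulent. Relative roughness ε/D = 0.00356/0.255 = 0.014. Haaland: 1/√f = -1.8 log₁₀[(0.014/3.7)^1.11 + 6.9/2.372e+05] = -1.8 log₁₀[0.00204 + 2.91e-05] = 4.831, so f = 0.04285.
Darcy-Weisbach: ΔP = f(L/D)(ρV²/2) = 0.04285·(245/0.255)·(864·11.52²/2) = 0.04285·960.8·5.733e+04 = 2.36e+06 Pa.

ΔP ≈ 2.36×10^6 Pa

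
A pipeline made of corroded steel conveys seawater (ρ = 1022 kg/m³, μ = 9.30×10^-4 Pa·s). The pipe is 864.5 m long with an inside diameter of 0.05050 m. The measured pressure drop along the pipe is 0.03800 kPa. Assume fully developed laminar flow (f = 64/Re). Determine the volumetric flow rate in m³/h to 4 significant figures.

Q ≈ 0.02716 m³/h

For laminar flow, f = 64/Re with Re = ρVD/μ, so Darcy-Weisbach reduces to ΔP = 32μLV/D². Solving for V: V = ΔP·D²/(32μL) = 38·(0.0505)²/(32·0.00093·864.5) = 0.003767 m/s.
Check: Re = ρVD/μ = 1022·0.003767·0.0505/0.00093 = 209 < 2300, so the laminar assumption holds.
Q = V·A = 0.003767·(π/4·0.0505²) = 7.545e-06 m³/s = 0.02716 m³/h.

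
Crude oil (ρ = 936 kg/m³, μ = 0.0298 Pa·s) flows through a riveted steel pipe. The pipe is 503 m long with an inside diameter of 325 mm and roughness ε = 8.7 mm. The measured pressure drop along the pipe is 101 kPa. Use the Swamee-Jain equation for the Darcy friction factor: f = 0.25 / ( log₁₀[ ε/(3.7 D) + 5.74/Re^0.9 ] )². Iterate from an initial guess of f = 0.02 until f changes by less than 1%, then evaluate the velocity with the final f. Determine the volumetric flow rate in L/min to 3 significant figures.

Rearranging Darcy-Weisbach: V = √(2·ΔP·D/(f·L·ρ)). With ε/D = 0.0087/0.325 = 0.0268, iterate starting from f = 0.02:
  f = 0.02 → V = √(2·1.01e+05·0.325/(0.02·503·936)) = 2.64 m/s; Re = ρVD/μ = 2.695e+04; f → 0.05634
  f = 0.05634 → V = 1.573 m/s; Re = 1.606e+04; f → 0.05737
  f = 0.05737 → V = 1.559 m/s; Re = 1.591e+04; f → 0.0574
Converged (Δf/f < 1%). With the final f = 0.0574: V = √(2·1.01e+05·0.325/(0.0574·503·936)) = 1.559 m/s.
Q = V·A = 1.559·(π/4·0.325²) = 0.1293 m³/s = 7760 L/min.

Q ≈ 7760 L/min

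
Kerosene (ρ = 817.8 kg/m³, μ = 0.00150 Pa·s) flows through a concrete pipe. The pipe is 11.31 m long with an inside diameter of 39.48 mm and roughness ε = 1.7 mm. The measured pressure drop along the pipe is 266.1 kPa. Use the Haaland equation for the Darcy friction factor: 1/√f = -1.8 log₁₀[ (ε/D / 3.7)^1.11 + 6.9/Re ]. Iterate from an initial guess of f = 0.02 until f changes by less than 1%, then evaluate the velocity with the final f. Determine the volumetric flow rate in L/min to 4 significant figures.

Rearranging Darcy-Weisbach: V = √(2·ΔP·D/(f·L·ρ)). With ε/D = 0.0017/0.03948 = 0.0431, iterate starting from f = 0.02:
  f = 0.02 → V = √(2·2.661e+05·0.03948/(0.02·11.31·817.8)) = 10.66 m/s; Re = ρVD/μ = 2.294e+05; f → 0.06708
  f = 0.06708 → V = 5.819 m/s; Re = 1.253e+05; f → 0.06717
Converged (Δf/f < 1%). With the final f = 0.06717: V = √(2·2.661e+05·0.03948/(0.06717·11.31·817.8)) = 5.815 m/s.
Q = V·A = 5.815·(π/4·0.03948²) = 0.007119 m³/s = 427.1 L/min.

Q ≈ 427.1 L/min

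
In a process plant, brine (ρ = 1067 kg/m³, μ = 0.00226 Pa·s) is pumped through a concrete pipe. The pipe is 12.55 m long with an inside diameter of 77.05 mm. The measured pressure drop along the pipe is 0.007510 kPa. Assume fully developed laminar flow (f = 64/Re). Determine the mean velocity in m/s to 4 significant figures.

V ≈ 0.04912 m/s

For laminar flow, f = 64/Re with Re = ρVD/μ, so Darcy-Weisbach reduces to ΔP = 32μLV/D². Solving for V: V = ΔP·D²/(32μL) = 7.51·(0.07705)²/(32·0.00226·12.55) = 0.04912 m/s.
Check: Re = ρVD/μ = 1067·0.04912·0.07705/0.00226 = 1787 < 2300, so the laminar assumption holds.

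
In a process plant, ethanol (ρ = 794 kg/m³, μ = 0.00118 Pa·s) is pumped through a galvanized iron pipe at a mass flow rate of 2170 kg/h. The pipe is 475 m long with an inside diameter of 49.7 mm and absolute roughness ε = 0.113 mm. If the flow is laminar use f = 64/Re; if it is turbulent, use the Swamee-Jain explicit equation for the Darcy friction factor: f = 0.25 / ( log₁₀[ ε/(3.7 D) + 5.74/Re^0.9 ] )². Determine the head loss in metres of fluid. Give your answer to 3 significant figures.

h_f ≈ 2.45 m

ṁ = 2170 kg/h = 2170/3600 = 0.6028 kg/s.
A = πD²/4 = π(0.0497)²/4 = 0.00194 m²; mean velocity V = ṁ/(ρA) = 0.6028/(794 · 0.00194) = 0.3913 m/s.
Reynolds number Re = ρVD/μ = 794 · 0.3913 · 0.0497 / 0.00118 = 1.309e+04.
Re > 4000 → turbulent. Relative roughness ε/D = 0.000113/0.0497 = 0.00227. Swamee-Jain: f = 0.25/(log₁₀[0.00227/3.7 + 5.74/1.309e+04^0.9])² = 0.25/(log₁₀[0.000614 + 0.00113])² = 0.25/(-2.758)² = 0.03287.
Darcy-Weisbach: ΔP = f(L/D)(ρV²/2) = 0.03287·(475/0.0497)·(794·0.3913²/2) = 0.03287·9557·60.79 = 1.91e+04 Pa.
Head loss h_f = ΔP/(ρg) = 1.91e+04/(794·9.81) = 2.45 m.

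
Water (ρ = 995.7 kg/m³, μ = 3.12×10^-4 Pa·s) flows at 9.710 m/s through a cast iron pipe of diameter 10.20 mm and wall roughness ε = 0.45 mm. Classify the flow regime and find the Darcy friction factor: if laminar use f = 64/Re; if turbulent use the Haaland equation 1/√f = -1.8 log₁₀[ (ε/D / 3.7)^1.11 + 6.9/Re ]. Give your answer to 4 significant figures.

Re = ρVD/μ = 995.7·9.71·0.0102/0.000312 = 3.161e+05.
Re > 4000 → turbulent. ε/D = 0.00045/0.0102 = 0.0441; Haaland: 1/√f = -1.8 log₁₀[0.00733 + 2.18e-05] = 3.841, so f = 0.06778.

f ≈ 0.06778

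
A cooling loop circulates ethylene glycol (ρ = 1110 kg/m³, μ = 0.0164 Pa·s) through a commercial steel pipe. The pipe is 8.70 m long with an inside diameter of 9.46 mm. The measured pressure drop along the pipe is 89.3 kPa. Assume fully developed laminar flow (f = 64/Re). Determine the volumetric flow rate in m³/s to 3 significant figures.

Q ≈ 1.23×10^-4 m³/s

For laminar flow, f = 64/Re with Re = ρVD/μ, so Darcy-Weisbach reduces to ΔP = 32μLV/D². Solving for V: V = ΔP·D²/(32μL) = 8.93e+04·(0.00946)²/(32·0.0164·8.7) = 1.75 m/s.
Check: Re = ρVD/μ = 1110·1.75·0.00946/0.0164 = 1121 < 2300, so the laminar assumption holds.
Q = V·A = 1.75·(π/4·0.00946²) = 0.000123 m³/s = 1.23×10^-4 m³/s.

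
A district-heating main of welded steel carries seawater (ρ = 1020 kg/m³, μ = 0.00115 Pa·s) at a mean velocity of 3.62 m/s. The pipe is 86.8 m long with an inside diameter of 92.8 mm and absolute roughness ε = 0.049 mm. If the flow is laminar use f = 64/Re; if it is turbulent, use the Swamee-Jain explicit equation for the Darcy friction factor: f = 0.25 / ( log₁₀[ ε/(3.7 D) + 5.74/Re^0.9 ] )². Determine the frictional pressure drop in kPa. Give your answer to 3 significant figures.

ΔP ≈ 116 kPa

Reynolds number Re = ρVD/μ = 1020 · 3.62 · 0.0928 / 0.00115 = 2.98e+05.
Re > 4000 → turbulent. Relative roughness ε/D = 4.9e-05/0.0928 = 0.000528. Swamee-Jain: f = 0.25/(log₁₀[0.000528/3.7 + 5.74/2.98e+05^0.9])² = 0.25/(log₁₀[0.000143 + 6.79e-05])² = 0.25/(-3.676)² = 0.0185.
Darcy-Weisbach: ΔP = f(L/D)(ρV²/2) = 0.0185·(86.8/0.0928)·(1020·3.62²/2) = 0.0185·935.3·6683 = 1.156e+05 Pa.
ΔP = 1.156e+05 Pa = 116 kPa.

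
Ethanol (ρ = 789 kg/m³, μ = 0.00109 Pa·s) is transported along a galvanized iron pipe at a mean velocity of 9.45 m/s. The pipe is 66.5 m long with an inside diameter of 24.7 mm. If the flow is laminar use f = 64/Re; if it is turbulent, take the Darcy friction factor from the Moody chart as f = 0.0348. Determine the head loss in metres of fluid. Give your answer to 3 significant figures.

h_f ≈ 426 m

Reynolds number Re = ρVD/μ = 789 · 9.45 · 0.0247 / 0.00109 = 1.69e+05.
Re > 4000 → turbulent; use the Moody-chart value f = 0.0348.
Darcy-Weisbach: ΔP = f(L/D)(ρV²/2) = 0.0348·(66.5/0.0247)·(789·9.45²/2) = 0.0348·2692·3.523e+04 = 3.301e+06 Pa.
Head loss h_f = ΔP/(ρg) = 3.301e+06/(789·9.81) = 426 m.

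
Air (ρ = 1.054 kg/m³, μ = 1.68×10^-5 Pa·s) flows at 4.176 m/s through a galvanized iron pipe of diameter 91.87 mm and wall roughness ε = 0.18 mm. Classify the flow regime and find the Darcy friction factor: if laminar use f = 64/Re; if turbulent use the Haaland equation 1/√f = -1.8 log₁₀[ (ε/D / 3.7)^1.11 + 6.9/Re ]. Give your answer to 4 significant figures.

f ≈ 0.02858

Re = ρVD/μ = 1.054·4.176·0.09187/1.68e-05 = 2.407e+04.
Re > 4000 → turbulent. ε/D = 0.00018/0.09187 = 0.00196; Haaland: 1/√f = -1.8 log₁₀[0.000231 + 0.000287] = 5.915, so f = 0.02858.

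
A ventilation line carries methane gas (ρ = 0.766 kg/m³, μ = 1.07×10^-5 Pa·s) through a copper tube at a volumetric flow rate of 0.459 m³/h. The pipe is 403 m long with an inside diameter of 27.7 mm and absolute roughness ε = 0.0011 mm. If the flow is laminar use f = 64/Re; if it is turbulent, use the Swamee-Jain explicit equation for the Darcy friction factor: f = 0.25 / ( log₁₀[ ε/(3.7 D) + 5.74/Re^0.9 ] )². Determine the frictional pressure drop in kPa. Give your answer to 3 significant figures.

Q = 0.459 m³/h = 0.459/3600 = 0.0001275 m³/s.
Cross-sectional area A = πD²/4 = π(0.0277)²/4 = 0.0006026 m²; mean velocity V = Q/A = 0.0001275/0.0006026 = 0.2116 m/s.
Reynolds number Re = ρVD/μ = 0.766 · 0.2116 · 0.0277 / 1.07e-05 = 419.6.
Re < 2300 → laminar flow, so f = 64/Re = 64/419.6 = 0.1525 (the turbulent correlation is not needed).
Darcy-Weisbach: ΔP = f(L/D)(ρV²/2) = 0.1525·(403/0.0277)·(0.766·0.2116²/2) = 0.1525·1.455e+04·0.01714 = 38.05 Pa.
ΔP = 38.05 Pa = 0.0380 kPa.

ΔP ≈ 0.0380 kPa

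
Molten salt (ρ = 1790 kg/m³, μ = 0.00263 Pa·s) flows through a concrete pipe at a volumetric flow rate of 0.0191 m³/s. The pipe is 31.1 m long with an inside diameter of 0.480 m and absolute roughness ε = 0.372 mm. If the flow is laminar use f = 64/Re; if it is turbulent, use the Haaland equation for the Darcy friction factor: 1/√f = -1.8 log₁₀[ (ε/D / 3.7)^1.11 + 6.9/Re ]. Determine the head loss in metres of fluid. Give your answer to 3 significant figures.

Cross-sectional area A = πD²/4 = π(0.48)²/4 = 0.181 m²; mean velocity V = Q/A = 0.0191/0.181 = 0.1056 m/s.
Reynolds number Re = ρVD/μ = 1790 · 0.1056 · 0.48 / 0.00263 = 3.448e+04.
Re > 4000 → turbulent. Relative roughness ε/D = 0.000372/0.48 = 0.000775. Haaland: 1/√f = -1.8 log₁₀[(0.000775/3.7)^1.11 + 6.9/3.448e+04] = -1.8 log₁₀[8.25e-05 + 0.0002] = 6.388, so f = 0.02451.
Darcy-Weisbach: ΔP = f(L/D)(ρV²/2) = 0.02451·(31.1/0.48)·(1790·0.1056²/2) = 0.02451·64.79·9.971 = 15.83 Pa.
Head loss h_f = ΔP/(ρg) = 15.83/(1790·9.81) = 9.02×10^-4 m.

h_f ≈ 9.02×10^-4 m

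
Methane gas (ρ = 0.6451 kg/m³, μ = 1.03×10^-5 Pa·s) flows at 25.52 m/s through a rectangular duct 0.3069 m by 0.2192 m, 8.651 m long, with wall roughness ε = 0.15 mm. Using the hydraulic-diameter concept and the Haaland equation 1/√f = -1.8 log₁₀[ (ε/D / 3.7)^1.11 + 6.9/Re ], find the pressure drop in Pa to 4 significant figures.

Hydraulic diameter D_h = 4A/P = 4·(0.3069·0.2192)/(2·(0.3069+0.2192)) = 0.2691/1.052 = 0.2557 m.
Re = ρVD_h/μ = 0.6451·25.52·0.2557/1.03e-05 = 4.088e+05.
ε/D_h = 0.00015/0.2557 = 0.000587; Haaland gives 1/√f = -1.8 log₁₀[6.05e-05+1.69e-05] = 7.4, so f = 0.01826.
ΔP = f(L/D_h)(ρV²/2) = 0.01826·8.651/0.2557·210.1 = 129.8 Pa.

ΔP ≈ 129.8 Pa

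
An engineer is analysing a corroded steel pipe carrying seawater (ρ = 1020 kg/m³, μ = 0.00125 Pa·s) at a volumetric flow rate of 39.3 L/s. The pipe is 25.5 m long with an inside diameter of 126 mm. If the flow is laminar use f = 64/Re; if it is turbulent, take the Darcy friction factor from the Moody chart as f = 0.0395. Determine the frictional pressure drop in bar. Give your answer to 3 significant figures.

ΔP ≈ 0.405 bar

Q = 39.3 L/s = 39.3/1000 = 0.0393 m³/s.
Cross-sectional area A = πD²/4 = π(0.126)²/4 = 0.01247 m²; mean velocity V = Q/A = 0.0393/0.01247 = 3.152 m/s.
Reynolds number Re = ρVD/μ = 1020 · 3.152 · 0.126 / 0.00125 = 3.241e+05.
Re > 4000 → turbulent; use the Moody-chart value f = 0.0395.
Darcy-Weisbach: ΔP = f(L/D)(ρV²/2) = 0.0395·(25.5/0.126)·(1020·3.152²/2) = 0.0395·202.4·5066 = 4.05e+04 Pa.
ΔP = 4.05e+04 Pa = 0.405 bar.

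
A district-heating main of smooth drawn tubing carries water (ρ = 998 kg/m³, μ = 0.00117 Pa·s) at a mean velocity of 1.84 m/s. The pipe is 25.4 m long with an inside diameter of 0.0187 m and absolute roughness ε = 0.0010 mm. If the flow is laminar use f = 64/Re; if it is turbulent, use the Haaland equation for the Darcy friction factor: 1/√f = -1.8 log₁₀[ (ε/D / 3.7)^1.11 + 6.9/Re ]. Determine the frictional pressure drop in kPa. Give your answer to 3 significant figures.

Reynolds number Re = ρVD/μ = 998 · 1.84 · 0.0187 / 0.00117 = 2.935e+04.
Re > 4000 → turbulent. Relative roughness ε/D = 1e-06/0.0187 = 5.35e-05. Haaland: 1/√f = -1.8 log₁₀[(5.35e-05/3.7)^1.11 + 6.9/2.935e+04] = -1.8 log₁₀[4.24e-06 + 0.000235] = 6.518, so f = 0.02354.
Darcy-Weisbach: ΔP = f(L/D)(ρV²/2) = 0.02354·(25.4/0.0187)·(998·1.84²/2) = 0.02354·1358·1689 = 5.402e+04 Pa.
ΔP = 5.402e+04 Pa = 54.0 kPa.

ΔP ≈ 54.0 kPa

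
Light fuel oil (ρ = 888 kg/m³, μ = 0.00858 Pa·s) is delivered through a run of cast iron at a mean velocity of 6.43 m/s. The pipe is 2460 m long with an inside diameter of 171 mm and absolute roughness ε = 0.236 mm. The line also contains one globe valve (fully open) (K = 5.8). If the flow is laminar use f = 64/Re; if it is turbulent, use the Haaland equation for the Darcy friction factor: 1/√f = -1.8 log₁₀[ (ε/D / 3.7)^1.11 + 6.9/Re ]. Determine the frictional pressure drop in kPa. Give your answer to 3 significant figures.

Reynolds number Re = ρVD/μ = 888 · 6.43 · 0.171 / 0.00858 = 1.138e+05.
Re > 4000 → turbulent. Relative roughness ε/D = 0.000236/0.171 = 0.00138. Haaland: 1/√f = -1.8 log₁₀[(0.00138/3.7)^1.11 + 6.9/1.138e+05] = -1.8 log₁₀[0.000157 + 6.06e-05] = 6.594, so f = 0.023.
Total minor-loss coefficient ΣK = 1·5.8 = 5.8.
ΔP = [f·L/D + ΣK]·(ρV²/2) = [0.023·2460/0.171 + 5.8]·(888·6.43²/2) = [330.9 + 5.8]·1.836e+04 = 6.18e+06 Pa.
ΔP = 6.18e+06 Pa = 6180 kPa.

ΔP ≈ 6180 kPa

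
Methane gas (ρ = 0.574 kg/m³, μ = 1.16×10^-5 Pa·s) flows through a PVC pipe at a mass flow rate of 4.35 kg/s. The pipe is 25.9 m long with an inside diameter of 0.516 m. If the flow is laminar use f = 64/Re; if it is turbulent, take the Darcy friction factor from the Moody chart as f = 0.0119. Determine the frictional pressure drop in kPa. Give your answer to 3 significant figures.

A = πD²/4 = π(0.516)²/4 = 0.2091 m²; mean velocity V = ṁ/(ρA) = 4.35/(0.574 · 0.2091) = 36.24 m/s.
Reynolds number Re = ρVD/μ = 0.574 · 36.24 · 0.516 / 1.16e-05 = 9.253e+05.
Re > 4000 → turbulent; use the Moody-chart value f = 0.0119.
Darcy-Weisbach: ΔP = f(L/D)(ρV²/2) = 0.0119·(25.9/0.516)·(0.574·36.24²/2) = 0.0119·50.19·376.9 = 225.1 Pa.
ΔP = 225.1 Pa = 0.225 kPa.

ΔP ≈ 0.225 kPa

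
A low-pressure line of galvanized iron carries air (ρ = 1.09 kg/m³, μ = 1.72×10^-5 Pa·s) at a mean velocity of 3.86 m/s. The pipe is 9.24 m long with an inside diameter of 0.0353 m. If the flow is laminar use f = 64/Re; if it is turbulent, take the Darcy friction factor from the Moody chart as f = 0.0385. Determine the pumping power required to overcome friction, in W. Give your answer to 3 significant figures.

Reynolds number Re = ρVD/μ = 1.09 · 3.86 · 0.0353 / 1.72e-05 = 8635.
Re > 4000 → turbulent; use the Moody-chart value f = 0.0385.
Darcy-Weisbach: ΔP = f(L/D)(ρV²/2) = 0.0385·(9.24/0.0353)·(1.09·3.86²/2) = 0.0385·261.8·8.12 = 81.83 Pa.
Q = V·A = 3.86·0.0009787 = 0.003778 m³/s.
Pumping power P = QΔP = 0.003778·81.83 = 0.3091 W = 0.309 W.

P ≈ 0.309 W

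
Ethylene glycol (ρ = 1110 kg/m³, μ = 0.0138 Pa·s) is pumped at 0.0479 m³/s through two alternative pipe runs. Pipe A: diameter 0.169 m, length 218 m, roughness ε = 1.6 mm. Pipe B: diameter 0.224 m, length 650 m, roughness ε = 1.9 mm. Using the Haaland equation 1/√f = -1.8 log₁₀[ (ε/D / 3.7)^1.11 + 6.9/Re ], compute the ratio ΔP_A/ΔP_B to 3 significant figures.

Pipe A: V = Q/A = 0.0479/0.02243 = 2.135 m/s; Re = 2.903e+04; ε/D = 0.00947; Haaland → f = 0.03921; ΔP_A = f(L/D)(ρV²/2) = 1.28e+05 Pa.
Pipe B: V = Q/A = 0.0479/0.03941 = 1.215 m/s; Re = 2.19e+04; ε/D = 0.00848; Haaland → f = 0.03862; ΔP_B = f(L/D)(ρV²/2) = 9.19e+04 Pa.
ΔP_A/ΔP_B = 1.28e+05/9.19e+04 = 1.39.

ΔP_A/ΔP_B ≈ 1.39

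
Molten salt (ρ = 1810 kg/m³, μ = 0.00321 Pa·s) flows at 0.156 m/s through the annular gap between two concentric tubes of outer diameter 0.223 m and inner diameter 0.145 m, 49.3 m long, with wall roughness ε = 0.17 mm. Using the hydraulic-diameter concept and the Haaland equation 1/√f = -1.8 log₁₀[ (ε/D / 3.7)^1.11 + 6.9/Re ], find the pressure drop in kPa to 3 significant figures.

ΔP ≈ 0.512 kPa

Hydraulic diameter D_h = 4A/P = D_o - D_i = 0.223 - 0.145 = 0.078 m.
Re = ρVD_h/μ = 1810·0.156·0.078/0.00321 = 6861.
ε/D_h = 0.00017/0.078 = 0.00218; Haaland gives 1/√f = -1.8 log₁₀[0.00026+0.00101] = 5.216, so f = 0.03676.
ΔP = f(L/D_h)(ρV²/2) = 0.03676·49.3/0.078·22.02 = 511.7 Pa.
ΔP = 0.512 kPa.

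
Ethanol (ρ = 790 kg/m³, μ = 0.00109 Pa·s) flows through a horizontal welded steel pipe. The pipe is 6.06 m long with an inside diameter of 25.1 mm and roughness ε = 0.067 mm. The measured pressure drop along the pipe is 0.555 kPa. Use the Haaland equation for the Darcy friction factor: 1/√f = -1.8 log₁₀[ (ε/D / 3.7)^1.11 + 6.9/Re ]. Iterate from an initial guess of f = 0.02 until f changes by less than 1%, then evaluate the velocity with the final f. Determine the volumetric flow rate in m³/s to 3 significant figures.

Q ≈ 1.97×10^-4 m³/s

Rearranging Darcy-Weisbach: V = √(2·ΔP·D/(f·L·ρ)). With ε/D = 6.7e-05/0.0251 = 0.00267, iterate starting from f = 0.02:
  f = 0.02 → V = √(2·555·0.0251/(0.02·6.06·790)) = 0.5394 m/s; Re = ρVD/μ = 9813; f → 0.03458
  f = 0.03458 → V = 0.4103 m/s; Re = 7463; f → 0.03662
  f = 0.03662 → V = 0.3986 m/s; Re = 7252; f → 0.03686
Converged (Δf/f < 1%). With the final f = 0.03686: V = √(2·555·0.0251/(0.03686·6.06·790)) = 0.3974 m/s.
Q = V·A = 0.3974·(π/4·0.0251²) = 0.0001966 m³/s = 1.97×10^-4 m³/s.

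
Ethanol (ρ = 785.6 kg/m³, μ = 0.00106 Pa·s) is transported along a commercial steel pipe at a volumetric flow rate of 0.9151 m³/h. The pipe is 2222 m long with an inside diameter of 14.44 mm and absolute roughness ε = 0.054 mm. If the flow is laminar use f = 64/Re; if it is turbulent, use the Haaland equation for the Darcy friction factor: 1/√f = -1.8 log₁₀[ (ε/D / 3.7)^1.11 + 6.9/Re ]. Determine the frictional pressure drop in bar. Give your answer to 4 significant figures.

Q = 0.9151 m³/h = 0.9151/3600 = 0.0002542 m³/s.
Cross-sectional area A = πD²/4 = π(0.01444)²/4 = 0.0001638 m²; mean velocity V = Q/A = 0.0002542/0.0001638 = 1.552 m/s.
Reynolds number Re = ρVD/μ = 785.6 · 1.552 · 0.01444 / 0.00106 = 1.661e+04.
Re > 4000 → turbulent. Relative roughness ε/D = 5.4e-05/0.01444 = 0.00374. Haaland: 1/√f = -1.8 log₁₀[(0.00374/3.7)^1.11 + 6.9/1.661e+04] = -1.8 log₁₀[0.000473 + 0.000415] = 5.492, so f = 0.03315.
Darcy-Weisbach: ΔP = f(L/D)(ρV²/2) = 0.03315·(2222/0.01444)·(785.6·1.552²/2) = 0.03315·1.539e+05·946.4 = 4.828e+06 Pa.
ΔP = 4.828e+06 Pa = 48.28 bar.

ΔP ≈ 48.28 bar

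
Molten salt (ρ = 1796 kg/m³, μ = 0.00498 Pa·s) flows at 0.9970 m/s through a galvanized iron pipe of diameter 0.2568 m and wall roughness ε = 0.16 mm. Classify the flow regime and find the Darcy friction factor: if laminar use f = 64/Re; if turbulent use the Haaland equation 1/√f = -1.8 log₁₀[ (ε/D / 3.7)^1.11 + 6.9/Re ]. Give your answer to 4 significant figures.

f ≈ 0.02076

Re = ρVD/μ = 1796·0.997·0.2568/0.00498 = 9.234e+04.
Re > 4000 → turbulent. ε/D = 0.00016/0.2568 = 0.000623; Haaland: 1/√f = -1.8 log₁₀[6.47e-05 + 7.47e-05] = 6.94, so f = 0.02076.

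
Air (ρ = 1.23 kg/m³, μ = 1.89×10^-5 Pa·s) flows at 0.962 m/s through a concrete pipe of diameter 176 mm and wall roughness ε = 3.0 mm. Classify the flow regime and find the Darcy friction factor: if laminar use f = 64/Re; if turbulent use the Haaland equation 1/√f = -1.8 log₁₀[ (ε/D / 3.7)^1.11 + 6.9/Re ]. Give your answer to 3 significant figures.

f ≈ 0.0495

Re = ρVD/μ = 1.23·0.962·0.176/1.89e-05 = 1.102e+04.
Re > 4000 → turbulent. ε/D = 0.003/0.176 = 0.017; Haaland: 1/√f = -1.8 log₁₀[0.00255 + 0.000626] = 4.497, so f = 0.04945.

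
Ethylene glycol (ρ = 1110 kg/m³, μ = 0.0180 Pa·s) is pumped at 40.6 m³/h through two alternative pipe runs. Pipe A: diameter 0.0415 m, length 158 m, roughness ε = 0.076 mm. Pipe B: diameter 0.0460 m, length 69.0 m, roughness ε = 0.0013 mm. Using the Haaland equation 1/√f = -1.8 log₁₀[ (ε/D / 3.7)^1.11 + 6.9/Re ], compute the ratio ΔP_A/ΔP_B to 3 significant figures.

Pipe A: V = Q/A = 0.01128/0.001353 = 8.338 m/s; Re = 2.134e+04; ε/D = 0.00183; Haaland → f = 0.02887; ΔP_A = f(L/D)(ρV²/2) = 4.241e+06 Pa.
Pipe B: V = Q/A = 0.01128/0.001662 = 6.786 m/s; Re = 1.925e+04; ε/D = 2.83e-05; Haaland → f = 0.02604; ΔP_B = f(L/D)(ρV²/2) = 9.981e+05 Pa.
ΔP_A/ΔP_B = 4.241e+06/9.981e+05 = 4.25.

ΔP_A/ΔP_B ≈ 4.25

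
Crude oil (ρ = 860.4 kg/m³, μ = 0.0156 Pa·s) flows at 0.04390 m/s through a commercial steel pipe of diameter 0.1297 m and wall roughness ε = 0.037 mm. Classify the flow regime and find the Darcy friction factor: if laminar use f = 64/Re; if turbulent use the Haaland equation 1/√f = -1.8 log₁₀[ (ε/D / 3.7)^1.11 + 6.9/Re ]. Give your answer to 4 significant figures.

f ≈ 0.2038

Re = ρVD/μ = 860.4·0.0439·0.1297/0.0156 = 314.
Re < 2300 → laminar, so f = 64/Re = 0.2038 (roughness is irrelevant in laminar flow).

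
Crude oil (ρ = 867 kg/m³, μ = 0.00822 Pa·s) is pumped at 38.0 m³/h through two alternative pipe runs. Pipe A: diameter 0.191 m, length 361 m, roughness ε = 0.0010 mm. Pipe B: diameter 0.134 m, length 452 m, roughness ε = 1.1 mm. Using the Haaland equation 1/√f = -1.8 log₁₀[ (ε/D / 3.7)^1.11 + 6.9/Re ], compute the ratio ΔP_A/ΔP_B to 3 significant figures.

Pipe A: V = Q/A = 0.01056/0.02865 = 0.3684 m/s; Re = 7422; ε/D = 5.24e-06; Haaland → f = 0.03358; ΔP_A = f(L/D)(ρV²/2) = 3735 Pa.
Pipe B: V = Q/A = 0.01056/0.0141 = 0.7485 m/s; Re = 1.058e+04; ε/D = 0.00821; Haaland → f = 0.04086; ΔP_B = f(L/D)(ρV²/2) = 3.347e+04 Pa.
ΔP_A/ΔP_B = 3735/3.347e+04 = 0.112.

ΔP_A/ΔP_B ≈ 0.112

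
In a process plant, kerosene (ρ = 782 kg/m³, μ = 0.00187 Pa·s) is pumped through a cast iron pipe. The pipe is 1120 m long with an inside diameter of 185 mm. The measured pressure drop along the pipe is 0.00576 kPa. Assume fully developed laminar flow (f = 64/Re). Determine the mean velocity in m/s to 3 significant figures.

V ≈ 0.00294 m/s

For laminar flow, f = 64/Re with Re = ρVD/μ, so Darcy-Weisbach reduces to ΔP = 32μLV/D². Solving for V: V = ΔP·D²/(32μL) = 5.76·(0.185)²/(32·0.00187·1120) = 0.002941 m/s.
Check: Re = ρVD/μ = 782·0.002941·0.185/0.00187 = 227.6 < 2300, so the laminar assumption holds.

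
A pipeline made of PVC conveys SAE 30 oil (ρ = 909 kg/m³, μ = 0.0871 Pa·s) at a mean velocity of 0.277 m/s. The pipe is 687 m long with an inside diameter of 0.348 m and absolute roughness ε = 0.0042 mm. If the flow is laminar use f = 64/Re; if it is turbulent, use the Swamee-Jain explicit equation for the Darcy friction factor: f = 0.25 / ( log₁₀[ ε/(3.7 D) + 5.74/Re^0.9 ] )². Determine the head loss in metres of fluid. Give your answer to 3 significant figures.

h_f ≈ 0.491 m

Reynolds number Re = ρVD/μ = 909 · 0.277 · 0.348 / 0.0871 = 1006.
Re < 2300 → laminar flow, so f = 64/Re = 64/1006 = 0.06362 (the turbulent correlation is not needed).
Darcy-Weisbach: ΔP = f(L/D)(ρV²/2) = 0.06362·(687/0.348)·(909·0.277²/2) = 0.06362·1974·34.87 = 4380 Pa.
Head loss h_f = ΔP/(ρg) = 4380/(909·9.81) = 0.491 m.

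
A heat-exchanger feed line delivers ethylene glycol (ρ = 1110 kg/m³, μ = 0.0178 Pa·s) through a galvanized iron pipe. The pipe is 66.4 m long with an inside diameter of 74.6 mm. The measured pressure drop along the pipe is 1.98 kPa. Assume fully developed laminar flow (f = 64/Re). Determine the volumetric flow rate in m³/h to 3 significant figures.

Q ≈ 4.58 m³/h

For laminar flow, f = 64/Re with Re = ρVD/μ, so Darcy-Weisbach reduces to ΔP = 32μLV/D². Solving for V: V = ΔP·D²/(32μL) = 1980·(0.0746)²/(32·0.0178·66.4) = 0.2913 m/s.
Check: Re = ρVD/μ = 1110·0.2913·0.0746/0.0178 = 1355 < 2300, so the laminar assumption holds.
Q = V·A = 0.2913·(π/4·0.0746²) = 0.001273 m³/s = 4.58 m³/h.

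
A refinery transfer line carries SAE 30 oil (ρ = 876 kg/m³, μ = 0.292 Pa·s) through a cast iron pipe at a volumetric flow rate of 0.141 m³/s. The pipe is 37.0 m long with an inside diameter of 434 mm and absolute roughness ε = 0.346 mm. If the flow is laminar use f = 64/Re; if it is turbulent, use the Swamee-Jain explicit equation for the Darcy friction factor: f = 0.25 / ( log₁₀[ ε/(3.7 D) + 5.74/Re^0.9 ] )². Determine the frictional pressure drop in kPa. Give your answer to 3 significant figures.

Cross-sectional area A = πD²/4 = π(0.434)²/4 = 0.1479 m²; mean velocity V = Q/A = 0.141/0.1479 = 0.9531 m/s.
Reynolds number Re = ρVD/μ = 876 · 0.9531 · 0.434 / 0.292 = 1241.
Re < 2300 → laminar flow, so f = 64/Re = 64/1241 = 0.05157 (the turbulent correlation is not needed).
Darcy-Weisbach: ΔP = f(L/D)(ρV²/2) = 0.05157·(37/0.434)·(876·0.9531²/2) = 0.05157·85.25·397.9 = 1749 Pa.
ΔP = 1749 Pa = 1.75 kPa.

ΔP ≈ 1.75 kPa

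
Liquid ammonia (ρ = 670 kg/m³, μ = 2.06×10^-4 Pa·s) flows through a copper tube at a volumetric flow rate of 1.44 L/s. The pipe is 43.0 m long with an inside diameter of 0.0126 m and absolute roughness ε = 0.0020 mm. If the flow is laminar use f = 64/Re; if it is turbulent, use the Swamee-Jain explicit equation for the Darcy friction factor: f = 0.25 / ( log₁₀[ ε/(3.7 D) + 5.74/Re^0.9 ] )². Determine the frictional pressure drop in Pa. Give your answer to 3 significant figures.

Q = 1.44 L/s = 1.44/1000 = 0.00144 m³/s.
Cross-sectional area A = πD²/4 = π(0.0126)²/4 = 0.0001247 m²; mean velocity V = Q/A = 0.00144/0.0001247 = 11.55 m/s.
Reynolds number Re = ρVD/μ = 670 · 11.55 · 0.0126 / 0.000206 = 4.733e+05.
Re > 4000 → turbulent. Relative roughness ε/D = 2e-06/0.0126 = 0.000159. Swamee-Jain: f = 0.25/(log₁₀[0.000159/3.7 + 5.74/4.733e+05^0.9])² = 0.25/(log₁₀[4.29e-05 + 4.48e-05])² = 0.25/(-4.057)² = 0.01519.
Darcy-Weisbach: ΔP = f(L/D)(ρV²/2) = 0.01519·(43/0.0126)·(670·11.55²/2) = 0.01519·3413·4.468e+04 = 2.316e+06 Pa.

ΔP ≈ 2.32×10^6 Pa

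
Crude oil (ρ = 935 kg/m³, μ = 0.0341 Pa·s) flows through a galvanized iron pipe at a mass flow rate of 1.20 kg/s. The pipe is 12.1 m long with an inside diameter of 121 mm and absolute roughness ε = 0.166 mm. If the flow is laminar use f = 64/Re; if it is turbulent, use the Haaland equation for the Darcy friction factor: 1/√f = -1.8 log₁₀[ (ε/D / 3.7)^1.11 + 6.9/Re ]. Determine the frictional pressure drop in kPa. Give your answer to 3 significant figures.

A = πD²/4 = π(0.121)²/4 = 0.0115 m²; mean velocity V = ṁ/(ρA) = 1.2/(935 · 0.0115) = 0.1116 m/s.
Reynolds number Re = ρVD/μ = 935 · 0.1116 · 0.121 / 0.0341 = 370.3.
Re < 2300 → laminar flow, so f = 64/Re = 64/370.3 = 0.1728 (the turbulent correlation is not needed).
Darcy-Weisbach: ΔP = f(L/D)(ρV²/2) = 0.1728·(12.1/0.121)·(935·0.1116²/2) = 0.1728·100·5.824 = 100.7 Pa.
ΔP = 100.7 Pa = 0.101 kPa.

ΔP ≈ 0.101 kPa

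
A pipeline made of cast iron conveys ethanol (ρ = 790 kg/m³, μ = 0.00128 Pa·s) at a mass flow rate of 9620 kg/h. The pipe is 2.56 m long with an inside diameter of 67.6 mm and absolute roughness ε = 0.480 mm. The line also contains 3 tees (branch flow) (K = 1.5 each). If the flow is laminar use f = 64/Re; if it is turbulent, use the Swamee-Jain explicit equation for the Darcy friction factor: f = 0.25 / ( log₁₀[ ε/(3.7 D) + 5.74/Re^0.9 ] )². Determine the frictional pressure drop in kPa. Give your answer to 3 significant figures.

ΔP ≈ 2.06 kPa

ṁ = 9620 kg/h = 9620/3600 = 2.672 kg/s.
A = πD²/4 = π(0.0676)²/4 = 0.003589 m²; mean velocity V = ṁ/(ρA) = 2.672/(790 · 0.003589) = 0.9425 m/s.
Reynolds number Re = ρVD/μ = 790 · 0.9425 · 0.0676 / 0.00128 = 3.932e+04.
Re > 4000 → turbulent. Relative roughness ε/D = 0.00048/0.0676 = 0.0071. Swamee-Jain: f = 0.25/(log₁₀[0.0071/3.7 + 5.74/3.932e+04^0.9])² = 0.25/(log₁₀[0.00192 + 0.00042])² = 0.25/(-2.631)² = 0.03612.
Total minor-loss coefficient ΣK = 3·1.5 = 4.5.
ΔP = [f·L/D + ΣK]·(ρV²/2) = [0.03612·2.56/0.0676 + 4.5]·(790·0.9425²/2) = [1.368 + 4.5]·350.9 = 2059 Pa.
ΔP = 2059 Pa = 2.06 kPa.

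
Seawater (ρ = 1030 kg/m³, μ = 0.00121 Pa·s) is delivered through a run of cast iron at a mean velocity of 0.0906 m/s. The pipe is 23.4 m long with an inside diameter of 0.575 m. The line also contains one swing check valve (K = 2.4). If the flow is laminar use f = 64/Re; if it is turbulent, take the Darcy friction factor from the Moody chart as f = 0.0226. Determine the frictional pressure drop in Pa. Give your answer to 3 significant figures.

Reynolds number Re = ρVD/μ = 1030 · 0.0906 · 0.575 / 0.00121 = 4.435e+04.
Re > 4000 → turbulent; use the Moody-chart value f = 0.0226.
Total minor-loss coefficient ΣK = 1·2.4 = 2.4.
ΔP = [f·L/D + ΣK]·(ρV²/2) = [0.0226·23.4/0.575 + 2.4]·(1030·0.0906²/2) = [0.9197 + 2.4]·4.227 = 14.03 Pa.

ΔP ≈ 14.0 Pa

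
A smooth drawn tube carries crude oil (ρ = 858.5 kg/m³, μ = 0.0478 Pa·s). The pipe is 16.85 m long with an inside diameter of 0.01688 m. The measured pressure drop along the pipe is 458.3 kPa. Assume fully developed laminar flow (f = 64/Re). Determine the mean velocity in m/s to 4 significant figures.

For laminar flow, f = 64/Re with Re = ρVD/μ, so Darcy-Weisbach reduces to ΔP = 32μLV/D². Solving for V: V = ΔP·D²/(32μL) = 4.583e+05·(0.01688)²/(32·0.0478·16.85) = 5.067 m/s.
Check: Re = ρVD/μ = 858.5·5.067·0.01688/0.0478 = 1536 < 2300, so the laminar assumption holds.

V ≈ 5.067 m/s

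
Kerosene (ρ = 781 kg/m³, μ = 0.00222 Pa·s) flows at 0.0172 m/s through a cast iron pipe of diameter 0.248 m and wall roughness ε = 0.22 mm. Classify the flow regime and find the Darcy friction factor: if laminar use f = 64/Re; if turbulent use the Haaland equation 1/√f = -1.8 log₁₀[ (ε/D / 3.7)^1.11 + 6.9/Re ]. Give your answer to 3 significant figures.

f ≈ 0.0426

Re = ρVD/μ = 781·0.0172·0.248/0.00222 = 1501.
Re < 2300 → laminar, so f = 64/Re = 0.04265 (roughness is irrelevant in laminar flow).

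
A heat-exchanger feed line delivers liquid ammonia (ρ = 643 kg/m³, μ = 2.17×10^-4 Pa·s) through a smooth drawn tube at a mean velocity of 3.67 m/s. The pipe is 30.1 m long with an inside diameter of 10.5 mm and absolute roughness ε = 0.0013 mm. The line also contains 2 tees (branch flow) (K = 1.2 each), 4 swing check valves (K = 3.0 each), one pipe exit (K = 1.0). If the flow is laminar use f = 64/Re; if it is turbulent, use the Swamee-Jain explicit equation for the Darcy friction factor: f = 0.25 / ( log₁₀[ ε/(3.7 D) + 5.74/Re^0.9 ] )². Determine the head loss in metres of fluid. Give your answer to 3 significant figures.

h_f ≈ 46.3 m

Reynolds number Re = ρVD/μ = 643 · 3.67 · 0.0105 / 0.000217 = 1.142e+05.
Re > 4000 → turbulent. Relative roughness ε/D = 1.3e-06/0.0105 = 0.000124. Swamee-Jain: f = 0.25/(log₁₀[0.000124/3.7 + 5.74/1.142e+05^0.9])² = 0.25/(log₁₀[3.35e-05 + 0.000161])² = 0.25/(-3.711)² = 0.01815.
Total minor-loss coefficient ΣK = 2·1.2 + 4·3 + 1·1 = 15.4.
ΔP = [f·L/D + ΣK]·(ρV²/2) = [0.01815·30.1/0.0105 + 15.4]·(643·3.67²/2) = [52.04 + 15.4]·4330 = 2.92e+05 Pa.
Head loss h_f = ΔP/(ρg) = 2.92e+05/(643·9.81) = 46.3 m.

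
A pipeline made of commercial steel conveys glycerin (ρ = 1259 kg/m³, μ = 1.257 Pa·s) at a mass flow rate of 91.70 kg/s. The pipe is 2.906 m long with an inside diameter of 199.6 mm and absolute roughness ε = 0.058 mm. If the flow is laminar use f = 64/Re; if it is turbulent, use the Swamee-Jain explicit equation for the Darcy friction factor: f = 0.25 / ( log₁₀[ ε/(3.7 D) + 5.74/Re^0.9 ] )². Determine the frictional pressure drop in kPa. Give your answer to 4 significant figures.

A = πD²/4 = π(0.1996)²/4 = 0.03129 m²; mean velocity V = ṁ/(ρA) = 91.7/(1259 · 0.03129) = 2.328 m/s.
Reynolds number Re = ρVD/μ = 1259 · 2.328 · 0.1996 / 1.26 = 465.4.
Re < 2300 → laminar flow, so f = 64/Re = 64/465.4 = 0.1375 (the turbulent correlation is not needed).
Darcy-Weisbach: ΔP = f(L/D)(ρV²/2) = 0.1375·(2.906/0.1996)·(1259·2.328²/2) = 0.1375·14.56·3411 = 6830 Pa.
ΔP = 6830 Pa = 6.830 kPa.

ΔP ≈ 6.830 kPa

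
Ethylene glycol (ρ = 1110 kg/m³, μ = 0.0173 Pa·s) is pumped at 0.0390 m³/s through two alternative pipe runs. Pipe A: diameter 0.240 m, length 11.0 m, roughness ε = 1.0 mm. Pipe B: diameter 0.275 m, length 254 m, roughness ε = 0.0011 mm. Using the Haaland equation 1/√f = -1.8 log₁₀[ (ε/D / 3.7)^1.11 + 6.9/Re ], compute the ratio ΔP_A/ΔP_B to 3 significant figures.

Pipe A: V = Q/A = 0.039/0.04524 = 0.8621 m/s; Re = 1.328e+04; ε/D = 0.00417; Haaland → f = 0.03482; ΔP_A = f(L/D)(ρV²/2) = 658.2 Pa.
Pipe B: V = Q/A = 0.039/0.0594 = 0.6566 m/s; Re = 1.159e+04; ε/D = 4e-06; Haaland → f = 0.02968; ΔP_B = f(L/D)(ρV²/2) = 6559 Pa.
ΔP_A/ΔP_B = 658.2/6559 = 0.100.

ΔP_A/ΔP_B ≈ 0.100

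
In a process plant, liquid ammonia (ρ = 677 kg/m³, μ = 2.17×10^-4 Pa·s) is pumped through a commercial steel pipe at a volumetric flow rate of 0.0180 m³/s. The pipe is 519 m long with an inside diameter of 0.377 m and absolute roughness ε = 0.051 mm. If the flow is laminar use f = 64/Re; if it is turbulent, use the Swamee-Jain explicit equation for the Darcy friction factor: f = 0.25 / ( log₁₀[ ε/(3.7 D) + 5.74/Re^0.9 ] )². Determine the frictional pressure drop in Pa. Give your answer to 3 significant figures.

Cross-sectional area A = πD²/4 = π(0.377)²/4 = 0.1116 m²; mean velocity V = Q/A = 0.018/0.1116 = 0.1613 m/s.
Reynolds number Re = ρVD/μ = 677 · 0.1613 · 0.377 / 0.000217 = 1.897e+05.
Re > 4000 → turbulent. Relative roughness ε/D = 5.1e-05/0.377 = 0.000135. Swamee-Jain: f = 0.25/(log₁₀[0.000135/3.7 + 5.74/1.897e+05^0.9])² = 0.25/(log₁₀[3.66e-05 + 0.000102])² = 0.25/(-3.858)² = 0.01679.
Darcy-Weisbach: ΔP = f(L/D)(ρV²/2) = 0.01679·(519/0.377)·(677·0.1613²/2) = 0.01679·1377·8.802 = 203.5 Pa.

ΔP ≈ 203 Pa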